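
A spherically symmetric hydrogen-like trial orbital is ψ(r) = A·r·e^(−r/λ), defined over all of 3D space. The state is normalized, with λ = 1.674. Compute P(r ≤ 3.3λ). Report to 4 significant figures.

P ≈ 0.7873

Integrate the radial probability density 4πr²|ψ|² over r ≤ 3.3λ.
A² is fixed by ∫₀^∞ 4πr²|ψ|² dr = 1, i.e. A² = (3·π·λ^5)^(−1).
In terms of u = r/λ (A², 4π and the length scale all cancel between numerator and denominator), P = [∫_{0}^{3.3} u^4·e^(-2·u) du] / [∫_{0}^{∞} u^4·e^(-2·u) du].
An antiderivative of u^4·e^(-2·u) is -(u^4/2 + u^3 + 3·u^2/2 + 3·u/2 + 3/4)·e^(-2·u); evaluating from 0 to 3.3 gives ≈ 0.590472, while the full integral is 3/4.
Taking the ratio yields P = 0.78730.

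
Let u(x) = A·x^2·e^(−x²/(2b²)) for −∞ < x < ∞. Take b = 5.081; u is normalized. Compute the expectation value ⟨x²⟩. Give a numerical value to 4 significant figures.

⟨x^2⟩ ≈ 64.54

⟨x²⟩ = ∫ x^2 |u|² dx over the full domain.
Evaluating both integrals, ⟨x²⟩ = 5·b^2/2.
With b = 5.081, ⟨x^2⟩ = 64.541.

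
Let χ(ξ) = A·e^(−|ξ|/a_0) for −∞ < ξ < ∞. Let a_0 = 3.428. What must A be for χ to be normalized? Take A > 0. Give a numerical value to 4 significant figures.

Require ∫ |χ|² dξ = 1 over the whole domain.
Carrying out the integral gives A² · a_0.
Substituting a_0 = 3.428 gives A² = 0.29172, so A = 0.54011.

A ≈ 0.5401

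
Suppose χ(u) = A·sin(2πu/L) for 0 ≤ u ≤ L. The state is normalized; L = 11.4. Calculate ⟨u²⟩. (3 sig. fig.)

The expectation value is the |χ|²-weighted average of u^2: ∫ u^2|χ|² du.
Evaluating both integrals, ⟨u²⟩ = -L^2/(8·π^2) + L^2/3.
Putting L = 11.4 gives 41.67.

⟨u^2⟩ ≈ 41.7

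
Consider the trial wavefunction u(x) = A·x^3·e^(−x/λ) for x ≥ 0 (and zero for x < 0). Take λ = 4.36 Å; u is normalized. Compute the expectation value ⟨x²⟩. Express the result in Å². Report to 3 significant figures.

⟨x²⟩ = ∫ x^2 |u|² dx over the full domain.
Evaluating both integrals, ⟨x²⟩ = 14·λ^2.
With λ = 4.36, ⟨x^2⟩ = 266.1.

⟨x^2⟩ ≈ 266 Å^2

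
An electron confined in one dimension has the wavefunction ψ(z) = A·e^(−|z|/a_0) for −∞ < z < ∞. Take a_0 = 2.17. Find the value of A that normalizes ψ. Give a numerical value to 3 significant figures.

Require ∫ |ψ|² dz = 1 over the whole domain.
The integral (without the A² prefactor) comes out to a_0.
With a_0 = 2.17: A² = 0.4608 and A = 0.6788.

A ≈ 0.679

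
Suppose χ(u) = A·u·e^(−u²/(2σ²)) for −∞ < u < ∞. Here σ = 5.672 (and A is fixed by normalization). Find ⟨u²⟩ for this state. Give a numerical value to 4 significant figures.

⟨u²⟩ = ∫ u^2 |χ|² du over the full domain.
Since the A² factors cancel between numerator and denominator, ⟨u²⟩ = 3·σ^2/2.
Putting σ = 5.672 gives 48.257.

⟨u^2⟩ ≈ 48.26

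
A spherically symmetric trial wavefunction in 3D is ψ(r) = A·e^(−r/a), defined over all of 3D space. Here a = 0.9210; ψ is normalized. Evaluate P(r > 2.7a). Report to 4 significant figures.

With dV = 4πr²dr, the probability is ∫|ψ|² dV over r > 2.7a.
Normalization gives A² = 1/(π·a^3).
In terms of u = r/a (A², 4π and the length scale all cancel between numerator and denominator), P = [∫_{2.7}^{∞} u^2·e^(-2·u) du] / [∫_{0}^{∞} u^2·e^(-2·u) du].
Using ∫ u^2·e^(-2·u) du = -(2·u^2 + 2·u + 1)·e^(-2·u)/4, the numerator is 1049·e^(-27/5)/200 and the denominator is 1/4.
The region integral divided by the full integral gives P = 0.094758.

P ≈ 0.09476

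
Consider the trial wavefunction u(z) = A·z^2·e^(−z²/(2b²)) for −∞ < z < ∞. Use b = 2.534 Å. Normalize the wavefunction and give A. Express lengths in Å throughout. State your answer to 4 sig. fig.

Require ∫ |u|² dz = 1 over the whole domain.
Using the Gaussian integral ∫_{−∞}^{∞} e^(−αz²) dz = √(π/α), ∫|u|² dz = A²·(3·√(π)·b^5/4).
So A² = (3·√(π)·b^5/4)^(−1).
Plugging in b = 2.534 yields A = 0.084853.

A ≈ 0.08485 Å^(-5/2)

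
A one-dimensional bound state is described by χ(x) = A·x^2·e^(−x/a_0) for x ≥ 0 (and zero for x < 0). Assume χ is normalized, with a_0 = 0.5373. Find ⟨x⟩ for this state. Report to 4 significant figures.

The expectation value is the |χ|²-weighted average of x: ∫ x|χ|² dx.
Evaluating both integrals, ⟨x⟩ = 5·a_0/2.
With a_0 = 0.5373, ⟨x⟩ = 1.3433.

⟨x⟩ ≈ 1.343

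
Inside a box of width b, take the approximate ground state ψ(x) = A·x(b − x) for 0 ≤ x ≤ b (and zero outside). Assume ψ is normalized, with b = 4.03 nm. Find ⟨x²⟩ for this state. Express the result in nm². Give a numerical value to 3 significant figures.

The expectation value is the |ψ|²-weighted average of x^2: ∫ x^2|ψ|² dx.
Expanding the polynomial and integrating term by term, since the A² factors cancel between numerator and denominator, ⟨x²⟩ = 2·b^2/7.
With b = 4.03, ⟨x^2⟩ = 4.640.

⟨x^2⟩ ≈ 4.64 nm^2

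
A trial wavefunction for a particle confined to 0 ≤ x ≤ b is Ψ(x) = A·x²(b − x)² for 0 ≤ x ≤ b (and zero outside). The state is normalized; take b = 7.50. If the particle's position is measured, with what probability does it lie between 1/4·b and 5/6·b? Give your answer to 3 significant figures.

|Ψ|² is the probability density, so P = ∫_{1/4·b}^{5/6·b} |Ψ|² dx.
The normalization integral ∫|Ψ|²dx over the whole domain equals b^9/630·A², and A² cancels in the ratio.
Let u = x/b; then A² and the length scale cancel, so P = ∫_{1/4}^{5/6} u^4·(1 - u)^4 du ÷ ∫_{0}^{1} u^4·(1 - u)^4 du.
Using ∫ u^4·(1 - u)^4 du = u^5·(70·u^4 - 315·u^3 + 540·u^2 - 420·u + 126)/630, the numerator is ≈ 0.0014954 and the denominator is 1/630.
This works out to P = 0.9421.

P ≈ 0.942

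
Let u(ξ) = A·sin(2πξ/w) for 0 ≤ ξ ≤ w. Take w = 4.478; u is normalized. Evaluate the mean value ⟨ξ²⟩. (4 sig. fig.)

⟨ξ^2⟩ ≈ 6.430

⟨ξ²⟩ = ∫ ξ^2 |u|² dξ over the full domain.
Using sin²θ = (1 − cos 2θ)/2, since the A² factors cancel between numerator and denominator, ⟨ξ²⟩ = -w^2/(8·π^2) + w^2/3.
With w = 4.478, ⟨ξ^2⟩ = 6.4302.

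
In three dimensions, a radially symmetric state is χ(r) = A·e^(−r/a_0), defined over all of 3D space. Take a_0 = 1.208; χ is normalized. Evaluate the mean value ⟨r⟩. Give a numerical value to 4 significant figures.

⟨r⟩ ≈ 1.812

⟨r⟩ = ∫ r |χ|² 4πr² dr over the full domain.
Using ∫₀^∞ rⁿ e^(−αr) dr = n!/αⁿ⁺¹, evaluating both integrals, ⟨r⟩ = 3·a_0/2.
Putting a_0 = 1.208 gives 1.8120.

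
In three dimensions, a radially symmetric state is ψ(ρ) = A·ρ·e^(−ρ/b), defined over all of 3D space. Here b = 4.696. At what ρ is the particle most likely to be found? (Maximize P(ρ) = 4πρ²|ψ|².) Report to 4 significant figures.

ρ ≈ 9.392

Set d/dρ [P(ρ) = 4πρ²|ψ|²] = 0 and solve for ρ > 0.
Solving yields ρ = 2·b.
With b = 4.696, the most probable radial distance is 9.3920.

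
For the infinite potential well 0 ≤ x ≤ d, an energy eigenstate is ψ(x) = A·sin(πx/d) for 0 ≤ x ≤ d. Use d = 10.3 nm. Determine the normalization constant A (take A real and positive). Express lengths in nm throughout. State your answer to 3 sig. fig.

A ≈ 0.441 nm^(-1/2)

Require ∫ |ψ|² dx = 1 over the whole domain.
With ∫₀^d sin²(nπx/d) dx = d/2, carrying out the integral gives A² · d/2.
Setting this equal to 1 gives A² = 1/(d/2).
With d = 10.3: A² = 0.1942 and A = 0.4407.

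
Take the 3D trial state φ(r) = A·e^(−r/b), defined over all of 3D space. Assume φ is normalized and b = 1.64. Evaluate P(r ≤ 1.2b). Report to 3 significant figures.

Integrate the radial probability density 4πr²|φ|² over r ≤ 1.2b.
A² is fixed by ∫₀^∞ 4πr²|φ|² dr = 1, i.e. A² = (π·b^3)^(−1).
Let u = r/b; then A², 4π and the length scale all cancel, so P = ∫_{0}^{1.2} u^2·e^(-2·u) du ÷ ∫_{0}^{∞} u^2·e^(-2·u) du.
Using ∫ u^2·e^(-2·u) du = -(2·u^2 + 2·u + 1)·e^(-2·u)/4, the numerator is 1/4 - 157·e^(-12/5)/100 and the denominator is 1/4.
This evaluates to P = 0.4303.

P ≈ 0.430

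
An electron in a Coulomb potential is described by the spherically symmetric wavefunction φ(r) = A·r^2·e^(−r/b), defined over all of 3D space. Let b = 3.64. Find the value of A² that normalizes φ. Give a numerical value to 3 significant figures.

The normalization condition is ∫|φ|² 4πr² dr = 1 from 0 to ∞.
∫|φ|² 4πr² dr = A²·(45·π·b^7/2).
Hence A² = 1/[45·π·b^7/2].
Substituting b = 3.64 gives A² = 0.000001671, so A = 0.001293.

A^2 ≈ 0.00000167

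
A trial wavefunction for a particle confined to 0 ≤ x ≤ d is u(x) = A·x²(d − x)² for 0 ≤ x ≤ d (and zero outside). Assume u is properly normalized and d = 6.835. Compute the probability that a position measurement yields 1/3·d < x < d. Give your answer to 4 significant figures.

P ≈ 0.8552

The probability is P = ∫ |u|² dx over [1/3·d, d].
The normalization integral ∫|u|²dx over the whole domain equals d^9/630·A², and A² cancels in the ratio.
In terms of t = x/d (A² and the length scale cancel between numerator and denominator), P = [∫_{1/3}^{1} t^4·(1 - t)^4 dt] / [∫_{0}^{1} t^4·(1 - t)^4 dt].
With ∫ t^4·(1 - t)^4 dt = t^5·(70·t^4 - 315·t^3 + 540·t^2 - 420·t + 126)/630 + C, the region integral is ≈ 0.00135739 and the full one is 1/630.
Evaluating gives P = 0.85515.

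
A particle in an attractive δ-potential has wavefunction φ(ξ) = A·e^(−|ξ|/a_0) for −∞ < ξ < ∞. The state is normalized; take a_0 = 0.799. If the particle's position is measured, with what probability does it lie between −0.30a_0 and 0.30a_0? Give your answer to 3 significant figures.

P ≈ 0.451

P = ∫_{−0.30a_0}^{0.30a_0} |φ(ξ)|² dξ.
Since A² = 1/(a_0), this is the region integral divided by the full normalization integral.
Both integrals are even about ξ = 0, so only the ξ ≥ 0 halves are needed (the factors of 2 cancel). Substituting u = ξ/a_0, A² and the length scale cancel in the ratio: P = ∫_{0}^{0.30} e^(-2·u) du / ∫_{0}^{∞} e^(-2·u) du.
With ∫ e^(-2·u) du = -e^(-2·u)/2 + C, the region integral is 1/2 - e^(-3/5)/2 and the full one is 1/2.
The result is P = 0.4512.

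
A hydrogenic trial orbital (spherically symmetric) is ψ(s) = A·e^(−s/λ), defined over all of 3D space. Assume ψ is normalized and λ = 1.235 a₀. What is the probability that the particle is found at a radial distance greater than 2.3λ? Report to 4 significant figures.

P = ∫ |ψ|² 4πs² ds over s > 2.3λ.
Normalization gives A² = 1/(π·λ^3).
Let u = s/λ; then A², 4π and the length scale all cancel, so P = ∫_{2.3}^{∞} u^2·e^(-2·u) du ÷ ∫_{0}^{∞} u^2·e^(-2·u) du.
Using ∫ u^2·e^(-2·u) du = -(2·u^2 + 2·u + 1)·e^(-2·u)/4, the numerator is 809·e^(-23/5)/200 and the denominator is 1/4.
This evaluates to P = 0.16264.

P ≈ 0.1626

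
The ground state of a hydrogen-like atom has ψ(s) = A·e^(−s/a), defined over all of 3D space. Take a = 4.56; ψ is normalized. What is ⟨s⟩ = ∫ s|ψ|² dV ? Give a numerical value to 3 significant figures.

⟨s⟩ ≈ 6.84

By definition ⟨s⟩ = ∫ s |ψ(s)|² 4πs² ds.
With ∫₀^∞ s^3 e^(−αs) ds = 3!/α^4, the ratio of the moment integral to the normalization integral gives ⟨s⟩ = 3·a/2.
With a = 4.56, ⟨s⟩ = 6.840.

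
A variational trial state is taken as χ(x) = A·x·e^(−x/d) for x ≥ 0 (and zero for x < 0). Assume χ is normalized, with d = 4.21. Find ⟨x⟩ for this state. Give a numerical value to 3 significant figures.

The expectation value is the |χ|²-weighted average of x: ∫ x|χ|² dx.
The ratio of the moment integral to the normalization integral gives ⟨x⟩ = 3·d/2.
With d = 4.21, ⟨x⟩ = 6.315.

⟨x⟩ ≈ 6.32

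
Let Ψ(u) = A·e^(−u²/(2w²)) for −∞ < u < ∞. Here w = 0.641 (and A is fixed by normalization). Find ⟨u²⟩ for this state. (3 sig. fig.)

⟨u^2⟩ ≈ 0.205

By definition ⟨u²⟩ = ∫ u^2 |Ψ(u)|² du.
Since the A² factors cancel between numerator and denominator, ⟨u²⟩ = w^2/2.
Putting w = 0.641 gives 0.2054.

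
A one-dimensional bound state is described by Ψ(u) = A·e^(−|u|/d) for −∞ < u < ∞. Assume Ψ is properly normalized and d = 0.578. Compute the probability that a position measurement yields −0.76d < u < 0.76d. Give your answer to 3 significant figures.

P ≈ 0.781

P = ∫_{−0.76d}^{0.76d} |Ψ(u)|² du.
With A² fixed by ∫|Ψ|² = 1, i.e. A² = (d)^(−1), substitute and integrate.
Both integrals are even about u = 0, so only the u ≥ 0 halves are needed (the factors of 2 cancel). Let t = u/d; then A² and the length scale cancel, so P = ∫_{0}^{0.76} e^(-2·t) dt ÷ ∫_{0}^{∞} e^(-2·t) dt.
With ∫ e^(-2·t) dt = -e^(-2·t)/2 + C, the region integral is 1/2 - e^(-38/25)/2 and the full one is 1/2.
The result is P = 0.7813.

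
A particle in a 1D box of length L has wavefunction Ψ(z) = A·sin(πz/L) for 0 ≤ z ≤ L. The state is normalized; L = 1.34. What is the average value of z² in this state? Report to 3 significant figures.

By definition ⟨z²⟩ = ∫ z^2 |Ψ(z)|² dz.
With ∫₀^L sin²(nπz/L) dz = L/2, the ratio of the moment integral to the normalization integral gives ⟨z²⟩ = -L^2/(2·π^2) + L^2/3.
Putting L = 1.34 gives 0.5076.

⟨z^2⟩ ≈ 0.508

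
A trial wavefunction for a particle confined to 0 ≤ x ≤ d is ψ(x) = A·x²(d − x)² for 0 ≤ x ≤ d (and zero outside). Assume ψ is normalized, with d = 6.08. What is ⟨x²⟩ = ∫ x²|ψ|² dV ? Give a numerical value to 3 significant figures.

⟨x²⟩ = ∫ x^2 |ψ|² dx over the full domain.
Expanding the polynomial and integrating term by term, evaluating both integrals, ⟨x²⟩ = 3·d^2/11.
Putting d = 6.08 gives 10.08.

⟨x^2⟩ ≈ 10.1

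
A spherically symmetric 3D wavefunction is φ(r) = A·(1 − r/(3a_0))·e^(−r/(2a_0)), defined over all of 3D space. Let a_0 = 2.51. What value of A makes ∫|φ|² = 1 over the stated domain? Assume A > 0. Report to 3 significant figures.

We need A² ∫|f|² 4πr² dr = 1, taking the integral from 0 to ∞.
Using ∫₀^∞ rⁿ e^(−αr) dr = n!/αⁿ⁺¹, ∫|φ|² 4πr² dr = A²·(8·π·a_0^3/3).
Hence A² = 1/[8·π·a_0^3/3].
Plugging in a_0 = 2.51 yields A = 0.08688.

A ≈ 0.0869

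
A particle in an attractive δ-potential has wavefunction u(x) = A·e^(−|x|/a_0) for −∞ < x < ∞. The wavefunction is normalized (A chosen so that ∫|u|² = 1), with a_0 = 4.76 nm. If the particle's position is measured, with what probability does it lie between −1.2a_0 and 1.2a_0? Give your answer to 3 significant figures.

P = ∫_{−1.2a_0}^{1.2a_0} |u(x)|² dx.
Since A² = 1/(a_0), this is the region integral divided by the full normalization integral.
Both integrals are even about x = 0, so only the x ≥ 0 halves are needed (the factors of 2 cancel). Let t = x/a_0; then A² and the length scale cancel, so P = ∫_{0}^{1.2} e^(-2·t) dt ÷ ∫_{0}^{∞} e^(-2·t) dt.
An antiderivative of e^(-2·t) is -e^(-2·t)/2; evaluating from 0 to 1.2 gives 1/2 - e^(-12/5)/2, while the full integral is 1/2.
Evaluating gives P = 0.9093.

P ≈ 0.909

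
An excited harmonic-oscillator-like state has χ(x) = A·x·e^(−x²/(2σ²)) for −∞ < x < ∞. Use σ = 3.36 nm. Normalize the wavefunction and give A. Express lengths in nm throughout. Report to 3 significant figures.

A ≈ 0.172 nm^(-3/2)

The normalization condition is ∫|χ|² dx = 1 from −∞ to ∞.
∫|χ|² dx = A²·(√(π)·σ^3/2).
Setting this equal to 1 gives A² = 1/(√(π)·σ^3/2).
With σ = 3.36: A² = 0.02975 and A = 0.1725.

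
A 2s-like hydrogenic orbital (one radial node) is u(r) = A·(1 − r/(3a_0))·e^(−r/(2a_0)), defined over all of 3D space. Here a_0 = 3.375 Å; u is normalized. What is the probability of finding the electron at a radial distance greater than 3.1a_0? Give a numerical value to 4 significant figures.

P ≈ 0.6472

P = ∫ |u|² 4πr² dr over r > 3.1a_0.
The full normalization integral is A²·[8·π·a_0^3/3] = 1, fixing A².
Substituting t = r/a_0, A², 4π and the length scale all cancel in the ratio: P = ∫_{3.1}^{∞} t^2·(1 - t/3)^2·e^(-t) dt / ∫_{0}^{∞} t^2·(1 - t/3)^2·e^(-t) dt.
With ∫ t^2·(1 - t/3)^2·e^(-t) dt = (-t^4 + 2·t^3 - 3·t^2 - 6·t - 6)·e^(-t)/9 + C, the region integral is ≈ 0.431472 and the full one is 2/3.
The region integral divided by the full integral gives P = 0.64721.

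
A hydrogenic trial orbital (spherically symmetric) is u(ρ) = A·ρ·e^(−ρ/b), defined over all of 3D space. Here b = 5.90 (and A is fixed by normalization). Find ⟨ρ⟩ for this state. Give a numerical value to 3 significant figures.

The expectation value is the |u|²-weighted average of ρ: ∫ ρ|u|² 4πρ² dρ.
The ratio of the moment integral to the normalization integral gives ⟨ρ⟩ = 5·b/2.
With b = 5.90, ⟨ρ⟩ = 14.75.

⟨ρ⟩ ≈ 14.8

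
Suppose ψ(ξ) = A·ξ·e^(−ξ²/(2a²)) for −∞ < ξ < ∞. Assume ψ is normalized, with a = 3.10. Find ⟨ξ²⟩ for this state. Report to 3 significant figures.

⟨ξ^2⟩ ≈ 14.4

By definition ⟨ξ²⟩ = ∫ ξ^2 |ψ(ξ)|² dξ.
Evaluating both integrals, ⟨ξ²⟩ = 3·a^2/2.
With a = 3.10, ⟨ξ^2⟩ = 14.42.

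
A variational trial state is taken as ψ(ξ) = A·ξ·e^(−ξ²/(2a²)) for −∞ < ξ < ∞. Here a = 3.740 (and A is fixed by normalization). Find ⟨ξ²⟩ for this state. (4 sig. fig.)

By definition ⟨ξ²⟩ = ∫ ξ^2 |ψ(ξ)|² dξ.
Since the A² factors cancel between numerator and denominator, ⟨ξ²⟩ = 3·a^2/2.
With a = 3.740, ⟨ξ^2⟩ = 20.981.

⟨ξ^2⟩ ≈ 20.98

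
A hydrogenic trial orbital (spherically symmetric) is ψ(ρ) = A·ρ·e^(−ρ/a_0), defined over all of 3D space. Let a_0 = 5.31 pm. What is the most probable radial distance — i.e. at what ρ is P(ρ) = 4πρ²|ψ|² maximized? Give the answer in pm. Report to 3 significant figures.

ρ ≈ 10.6 pm

Set d/dρ [P(ρ) = 4πρ²|ψ|²] = 0 and solve for ρ > 0.
This gives ρ = 2·a_0.
With a_0 = 5.31, the most probable radial distance is 10.62 pm.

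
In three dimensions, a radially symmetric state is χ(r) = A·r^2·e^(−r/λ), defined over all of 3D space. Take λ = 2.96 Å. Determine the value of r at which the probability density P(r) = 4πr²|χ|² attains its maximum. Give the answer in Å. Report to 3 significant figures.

r ≈ 8.88 Å

Differentiate P(r) = 4πr²|χ|² with respect to r and set to zero.
This gives r = 3·λ.
With λ = 2.96, the most probable radial distance is 8.880 Å.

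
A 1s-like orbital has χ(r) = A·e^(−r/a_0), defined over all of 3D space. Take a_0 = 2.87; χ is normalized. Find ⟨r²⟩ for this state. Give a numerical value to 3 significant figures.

⟨r^2⟩ ≈ 24.7

⟨r²⟩ = ∫ r^2 |χ|² 4πr² dr over the full domain.
Using ∫₀^∞ rⁿ e^(−αr) dr = n!/αⁿ⁺¹, since the A² factors cancel between numerator and denominator, ⟨r²⟩ = 3·a_0^2.
Putting a_0 = 2.87 gives 24.71.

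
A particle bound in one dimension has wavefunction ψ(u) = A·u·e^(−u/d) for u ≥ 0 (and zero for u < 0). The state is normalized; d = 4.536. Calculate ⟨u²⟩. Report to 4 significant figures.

⟨u^2⟩ ≈ 61.73

The expectation value is the |ψ|²-weighted average of u^2: ∫ u^2|ψ|² du.
The ratio of the moment integral to the normalization integral gives ⟨u²⟩ = 3·d^2.
With d = 4.536, ⟨u^2⟩ = 61.726.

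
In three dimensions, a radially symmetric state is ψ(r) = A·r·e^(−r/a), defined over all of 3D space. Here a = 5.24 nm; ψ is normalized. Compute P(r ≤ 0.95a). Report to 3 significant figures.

P = ∫ |ψ|² 4πr² dr over r ≤ 0.95a.
The full normalization integral is A²·[3·π·a^5] = 1, fixing A².
Let u = r/a; then A², 4π and the length scale all cancel, so P = ∫_{0}^{0.95} u^4·e^(-2·u) du ÷ ∫_{0}^{∞} u^4·e^(-2·u) du.
Using ∫ u^4·e^(-2·u) du = -(u^4/2 + u^3 + 3·u^2/2 + 3·u/2 + 3/4)·e^(-2·u), the numerator is ≈ 0.033061 and the denominator is 3/4.
Taking the ratio yields P = 0.04408.

P ≈ 0.0441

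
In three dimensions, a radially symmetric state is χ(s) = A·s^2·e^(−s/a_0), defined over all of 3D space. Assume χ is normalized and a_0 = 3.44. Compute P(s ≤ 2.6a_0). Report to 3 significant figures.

Integrate the radial probability density 4πs²|χ|² over s ≤ 2.6a_0.
The full normalization integral is A²·[45·π·a_0^7/2] = 1, fixing A².
Let u = s/a_0; then A², 4π and the length scale all cancel, so P = ∫_{0}^{2.6} u^6·e^(-2·u) du ÷ ∫_{0}^{∞} u^6·e^(-2·u) du.
With ∫ u^6·e^(-2·u) du = -(4·u^6 + 12·u^5 + 30·u^4 + 60·u^3 + 90·u^2 + 90·u + 45)·e^(-2·u)/8 + C, the region integral is ≈ 1.5053 and the full one is 45/8.
Taking the ratio yields P = 0.2676.

P ≈ 0.268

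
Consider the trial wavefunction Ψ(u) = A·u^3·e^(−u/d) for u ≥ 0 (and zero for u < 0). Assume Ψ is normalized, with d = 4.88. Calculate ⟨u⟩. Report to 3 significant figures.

⟨u⟩ ≈ 17.1

By definition ⟨u⟩ = ∫ u |Ψ(u)|² du.
Using ∫₀^∞ uⁿ e^(−αu) du = n!/αⁿ⁺¹, since the A² factors cancel between numerator and denominator, ⟨u⟩ = 7·d/2.
With d = 4.88, ⟨u⟩ = 17.08.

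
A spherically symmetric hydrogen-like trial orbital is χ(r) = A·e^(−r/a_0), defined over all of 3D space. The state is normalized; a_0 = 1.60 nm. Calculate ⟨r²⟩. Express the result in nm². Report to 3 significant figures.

⟨r^2⟩ ≈ 7.68 nm^2

⟨r²⟩ = ∫ r^2 |χ|² 4πr² dr over the full domain.
Recall ∫₀^∞ r^m e^(−r/β) dr = m!·β^(m+1), evaluating both integrals, ⟨r²⟩ = 3·a_0^2.
Putting a_0 = 1.60 gives 7.680.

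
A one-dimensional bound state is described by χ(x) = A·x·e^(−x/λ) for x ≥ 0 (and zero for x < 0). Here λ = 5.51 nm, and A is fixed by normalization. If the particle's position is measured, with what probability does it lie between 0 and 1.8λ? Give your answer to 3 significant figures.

P ≈ 0.697

The probability is P = ∫ |χ|² dx over [0, 1.8λ].
With A² fixed by ∫|χ|² = 1, i.e. A² = (λ^3/4)^(−1), substitute and integrate.
Let u = x/λ; then A² and the length scale cancel, so P = ∫_{0}^{1.8} u^2·e^(-2·u) du ÷ ∫_{0}^{∞} u^2·e^(-2·u) du.
An antiderivative of u^2·e^(-2·u) is -(2·u^2 + 2·u + 1)·e^(-2·u)/4; evaluating from 0 to 1.8 gives 1/4 - 277·e^(-18/5)/100, while the full integral is 1/4.
Taking the ratio, P = 0.6973.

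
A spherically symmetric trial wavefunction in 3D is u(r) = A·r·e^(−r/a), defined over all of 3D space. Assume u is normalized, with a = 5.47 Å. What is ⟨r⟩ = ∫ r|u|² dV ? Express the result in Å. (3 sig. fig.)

⟨r⟩ ≈ 13.7 Å

By definition ⟨r⟩ = ∫ r |u(r)|² 4πr² dr.
Using ∫₀^∞ rⁿ e^(−αr) dr = n!/αⁿ⁺¹, the ratio of the moment integral to the normalization integral gives ⟨r⟩ = 5·a/2.
With a = 5.47, ⟨r⟩ = 13.68.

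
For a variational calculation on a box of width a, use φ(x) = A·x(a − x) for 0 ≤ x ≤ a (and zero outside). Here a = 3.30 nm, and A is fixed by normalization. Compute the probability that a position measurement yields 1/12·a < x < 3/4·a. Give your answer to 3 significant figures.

P ≈ 0.891

The probability is P = ∫ |φ|² dx over [1/12·a, 3/4·a].
Since A² = 1/(a^5/30), this is the region integral divided by the full normalization integral.
Substituting u = x/a, A² and the length scale cancel in the ratio: P = ∫_{1/12}^{3/4} u^2·(1 - u)^2 du / ∫_{0}^{1} u^2·(1 - u)^2 du.
With ∫ u^2·(1 - u)^2 du = u^3·(6·u^2 - 15·u + 10)/30 + C, the region integral is ≈ 0.029713 and the full one is 1/30.
Evaluating gives P = 4621/5184.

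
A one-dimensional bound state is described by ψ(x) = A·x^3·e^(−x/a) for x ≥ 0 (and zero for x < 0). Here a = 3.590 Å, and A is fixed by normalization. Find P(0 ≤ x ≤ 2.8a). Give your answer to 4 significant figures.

P ≈ 0.3297

The probability is P = ∫ |ψ|² dx over [0, 2.8a].
The normalization integral ∫|ψ|²dx over the whole domain equals 45·a^7/8·A², and A² cancels in the ratio.
Let u = x/a; then A² and the length scale cancel, so P = ∫_{0}^{2.8} u^6·e^(-2·u) du ÷ ∫_{0}^{∞} u^6·e^(-2·u) du.
With ∫ u^6·e^(-2·u) du = -(4·u^6 + 12·u^5 + 30·u^4 + 60·u^3 + 90·u^2 + 90·u + 45)·e^(-2·u)/8 + C, the region integral is ≈ 1.85480 and the full one is 45/8.
Evaluating gives P = 0.32974.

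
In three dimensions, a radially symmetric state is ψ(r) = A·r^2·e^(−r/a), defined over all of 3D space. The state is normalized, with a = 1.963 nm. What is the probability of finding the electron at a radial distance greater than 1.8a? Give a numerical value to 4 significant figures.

P = ∫ |ψ|² 4πr² dr over r > 1.8a.
Normalization gives A² = 1/(45·π·a^7/2).
Substituting u = r/a, A², 4π and the length scale all cancel in the ratio: P = ∫_{1.8}^{∞} u^6·e^(-2·u) du / ∫_{0}^{∞} u^6·e^(-2·u) du.
An antiderivative of u^6·e^(-2·u) is -(4·u^6 + 12·u^5 + 30·u^4 + 60·u^3 + 90·u^2 + 90·u + 45)·e^(-2·u)/8; evaluating from 1.8 to ∞ gives ≈ 5.21284, while the full integral is 45/8.
This evaluates to P = 0.92673.

P ≈ 0.9267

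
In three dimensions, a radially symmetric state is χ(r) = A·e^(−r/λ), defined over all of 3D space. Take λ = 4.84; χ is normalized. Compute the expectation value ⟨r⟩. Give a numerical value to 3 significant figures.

⟨r⟩ ≈ 7.26

By definition ⟨r⟩ = ∫ r |χ(r)|² 4πr² dr.
Since the A² factors cancel between numerator and denominator, ⟨r⟩ = 3·λ/2.
With λ = 4.84, ⟨r⟩ = 7.260.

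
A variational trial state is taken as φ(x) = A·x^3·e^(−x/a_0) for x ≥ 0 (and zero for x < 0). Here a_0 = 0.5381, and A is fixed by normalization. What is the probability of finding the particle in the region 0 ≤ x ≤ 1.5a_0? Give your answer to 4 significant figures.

P ≈ 0.03351

The probability is P = ∫ |φ|² dx over [0, 1.5a_0].
Since A² = 1/(45·a_0^7/8), this is the region integral divided by the full normalization integral.
Let u = x/a_0; then A² and the length scale cancel, so P = ∫_{0}^{1.5} u^6·e^(-2·u) du ÷ ∫_{0}^{∞} u^6·e^(-2·u) du.
Using ∫ u^6·e^(-2·u) du = -(4·u^6 + 12·u^5 + 30·u^4 + 60·u^3 + 90·u^2 + 90·u + 45)·e^(-2·u)/8, the numerator is ≈ 0.188486 and the denominator is 45/8.
Evaluating gives P = 0.033509.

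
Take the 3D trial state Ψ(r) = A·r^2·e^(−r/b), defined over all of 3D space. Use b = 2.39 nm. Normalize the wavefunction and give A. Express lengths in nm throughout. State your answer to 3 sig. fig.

Require ∫ |Ψ|² 4πr² dr = 1 over the whole domain.
The angular integral contributes 4π, leaving ∫₀^∞ r²|Ψ|² dr.
Recall ∫₀^∞ r^m e^(−r/β) dr = m!·β^(m+1), carrying out the integral gives A² · 45·π·b^7/2.
Hence A² = 1/[45·π·b^7/2].
Substituting b = 2.39 gives A² = 0.00003176, so A = 0.005636.

A ≈ 0.00564 nm^(-7/2)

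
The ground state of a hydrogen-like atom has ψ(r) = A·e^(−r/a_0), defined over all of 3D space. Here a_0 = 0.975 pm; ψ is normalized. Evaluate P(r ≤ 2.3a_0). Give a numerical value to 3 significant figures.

Integrate the radial probability density 4πr²|ψ|² over r ≤ 2.3a_0.
The full normalization integral is A²·[π·a_0^3] = 1, fixing A².
Let u = r/a_0; then A², 4π and the length scale all cancel, so P = ∫_{0}^{2.3} u^2·e^(-2·u) du ÷ ∫_{0}^{∞} u^2·e^(-2·u) du.
An antiderivative of u^2·e^(-2·u) is -(2·u^2 + 2·u + 1)·e^(-2·u)/4; evaluating from 0 to 2.3 gives 1/4 - 809·e^(-23/5)/200, while the full integral is 1/4.
This evaluates to P = 0.8374.

P ≈ 0.837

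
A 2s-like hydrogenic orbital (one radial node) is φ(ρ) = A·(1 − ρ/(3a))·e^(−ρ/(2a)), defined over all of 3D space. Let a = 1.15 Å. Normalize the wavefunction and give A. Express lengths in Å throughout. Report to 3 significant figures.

A ≈ 0.280 Å^(-3/2)

Require ∫ |φ|² 4πρ² dρ = 1 over the whole domain.
Recall ∫₀^∞ ρ^m e^(−ρ/β) dρ = m!·β^(m+1), the integral (without the A² prefactor) comes out to 8·π·a^3/3.
Hence A² = 1/[8·π·a^3/3].
Substituting a = 1.15 gives A² = 0.07849, so A = 0.2802.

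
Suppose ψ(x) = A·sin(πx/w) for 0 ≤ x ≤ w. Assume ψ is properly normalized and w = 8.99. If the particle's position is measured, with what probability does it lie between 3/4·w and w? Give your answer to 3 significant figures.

P ≈ 0.0908

|ψ|² is the probability density, so P = ∫_{3/4·w}^{w} |ψ|² dx.
Since A² = 1/(w/2), this is the region integral divided by the full normalization integral.
In terms of u = x/w (A² and the length scale cancel between numerator and denominator), P = [∫_{3/4}^{1} sin(π·u)^2 du] / [∫_{0}^{1} sin(π·u)^2 du].
Using ∫ sin(π·u)^2 du = u/2 - sin(2·π·u)/(4·π), the numerator is 1/8 - 1/(4·π) and the denominator is 1/2.
The result is P = (-2 + π)/(4·π).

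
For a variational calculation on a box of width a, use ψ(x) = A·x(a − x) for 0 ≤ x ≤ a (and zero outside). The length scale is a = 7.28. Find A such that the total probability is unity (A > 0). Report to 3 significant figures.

We need A² ∫|f|² dx = 1, taking the integral from 0 to a.
Expanding the polynomial and integrating term by term, carrying out the integral gives A² · a^5/30.
Hence A² = 1/[a^5/30].
Plugging in a = 7.28 yields A = 0.03830.

A ≈ 0.0383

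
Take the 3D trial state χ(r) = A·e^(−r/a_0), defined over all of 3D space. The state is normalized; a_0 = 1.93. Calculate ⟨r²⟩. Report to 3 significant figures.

⟨r^2⟩ ≈ 11.2

⟨r²⟩ = ∫ r^2 |χ|² 4πr² dr over the full domain.
With ∫₀^∞ r^4 e^(−αr) dr = 4!/α^5, since the A² factors cancel between numerator and denominator, ⟨r²⟩ = 3·a_0^2.
Putting a_0 = 1.93 gives 11.17.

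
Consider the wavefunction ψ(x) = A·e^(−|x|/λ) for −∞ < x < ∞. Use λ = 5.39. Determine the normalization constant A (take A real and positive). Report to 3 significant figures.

Require ∫ |ψ|² dx = 1 over the whole domain.
With ψ = A·e^(−|x|/λ), the integral evaluates to A²·[λ].
Setting this equal to 1 gives A² = 1/(λ).
Substituting λ = 5.39 gives A² = 0.1855, so A = 0.4307.

A ≈ 0.431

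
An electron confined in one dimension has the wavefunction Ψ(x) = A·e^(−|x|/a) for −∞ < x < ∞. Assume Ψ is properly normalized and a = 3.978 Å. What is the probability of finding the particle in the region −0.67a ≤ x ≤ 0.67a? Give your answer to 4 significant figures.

P = ∫_{−0.67a}^{0.67a} |Ψ(x)|² dx.
The normalization integral ∫|Ψ|²dx over the whole domain equals a·A², and A² cancels in the ratio.
By symmetry take twice the x ≥ 0 contribution in numerator and denominator; the 2's cancel. In terms of u = x/a (A² and the length scale cancel between numerator and denominator), P = [∫_{0}^{0.67} e^(-2·u) du] / [∫_{0}^{∞} e^(-2·u) du].
An antiderivative of e^(-2·u) is -e^(-2·u)/2; evaluating from 0 to 0.67 gives 1/2 - e^(-67/50)/2, while the full integral is 1/2.
The result is P = 0.73815.

P ≈ 0.7382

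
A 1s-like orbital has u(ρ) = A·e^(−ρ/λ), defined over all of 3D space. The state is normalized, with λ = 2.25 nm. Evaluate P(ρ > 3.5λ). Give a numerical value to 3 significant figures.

P ≈ 0.0296

P = ∫ |u|² 4πρ² dρ over ρ > 3.5λ.
Normalization gives A² = 1/(π·λ^3).
In terms of t = ρ/λ (A², 4π and the length scale all cancel between numerator and denominator), P = [∫_{3.5}^{∞} t^2·e^(-2·t) dt] / [∫_{0}^{∞} t^2·e^(-2·t) dt].
An antiderivative of t^2·e^(-2·t) is -(2·t^2 + 2·t + 1)·e^(-2·t)/4; evaluating from 3.5 to ∞ gives 65·e^(-7)/8, while the full integral is 1/4.
Taking the ratio yields P = 0.02964.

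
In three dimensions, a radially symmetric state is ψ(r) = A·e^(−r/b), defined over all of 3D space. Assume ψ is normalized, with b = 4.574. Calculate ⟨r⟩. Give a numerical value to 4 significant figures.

The expectation value is the |ψ|²-weighted average of r: ∫ r|ψ|² 4πr² dr.
Recall ∫₀^∞ r^m e^(−r/β) dr = m!·β^(m+1), the ratio of the moment integral to the normalization integral gives ⟨r⟩ = 3·b/2.
With b = 4.574, ⟨r⟩ = 6.8610.

⟨r⟩ ≈ 6.861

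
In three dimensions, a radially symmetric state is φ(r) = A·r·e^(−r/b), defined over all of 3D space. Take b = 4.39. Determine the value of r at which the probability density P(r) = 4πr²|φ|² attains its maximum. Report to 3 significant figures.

The maximum of P(r) = 4πr²|φ|² occurs where its derivative vanishes.
This gives r = 2·b.
With b = 4.39, the most probable radial distance is 8.780.

r ≈ 8.78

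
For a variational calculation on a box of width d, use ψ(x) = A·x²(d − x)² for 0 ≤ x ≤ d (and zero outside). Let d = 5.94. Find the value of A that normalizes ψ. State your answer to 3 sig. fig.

We need A² ∫|f|² dx = 1, taking the integral from 0 to d.
The integral (without the A² prefactor) comes out to d^9/630.
Hence A² = 1/[d^9/630].
With d = 5.94: A² = 0.00006843 and A = 0.008272.

A ≈ 0.00827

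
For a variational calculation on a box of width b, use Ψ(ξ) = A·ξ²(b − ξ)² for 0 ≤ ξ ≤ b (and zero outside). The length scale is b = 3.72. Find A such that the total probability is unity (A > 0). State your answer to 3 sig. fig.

Require ∫ |Ψ|² dξ = 1 over the whole domain.
∫|Ψ|² dξ = A²·(b^9/630).
With b = 3.72: A² = 0.004618 and A = 0.06796.

A ≈ 0.0680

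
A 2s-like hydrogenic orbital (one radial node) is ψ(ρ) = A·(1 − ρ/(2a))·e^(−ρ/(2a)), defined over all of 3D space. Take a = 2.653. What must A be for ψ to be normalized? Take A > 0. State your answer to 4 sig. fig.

A ≈ 0.04616

We need A² ∫|f|² 4πρ² dρ = 1, taking the integral from 0 to ∞.
(Spherical symmetry: dV = 4πρ² dρ.)
The integral (without the A² prefactor) comes out to 8·π·a^3.
So A² = (8·π·a^3)^(−1).
Plugging in a = 2.653 yields A = 0.046161.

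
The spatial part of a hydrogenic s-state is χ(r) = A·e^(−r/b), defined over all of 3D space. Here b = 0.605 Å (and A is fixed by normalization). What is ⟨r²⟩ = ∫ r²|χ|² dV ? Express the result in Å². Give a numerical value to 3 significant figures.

⟨r^2⟩ ≈ 1.10 Å^2

By definition ⟨r²⟩ = ∫ r^2 |χ(r)|² 4πr² dr.
Recall ∫₀^∞ r^m e^(−r/β) dr = m!·β^(m+1), evaluating both integrals, ⟨r²⟩ = 3·b^2.
With b = 0.605, ⟨r^2⟩ = 1.098.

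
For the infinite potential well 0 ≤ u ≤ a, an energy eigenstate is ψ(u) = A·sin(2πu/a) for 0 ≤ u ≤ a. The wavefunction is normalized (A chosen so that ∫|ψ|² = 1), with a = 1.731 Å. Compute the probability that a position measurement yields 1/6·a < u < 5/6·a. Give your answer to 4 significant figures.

|ψ|² is the probability density, so P = ∫_{1/6·a}^{5/6·a} |ψ|² du.
With A² fixed by ∫|ψ|² = 1, i.e. A² = (a/2)^(−1), substitute and integrate.
Let t = u/a; then A² and the length scale cancel, so P = ∫_{1/6}^{5/6} sin(2·π·t)^2 dt ÷ ∫_{0}^{1} sin(2·π·t)^2 dt.
Using ∫ sin(2·π·t)^2 dt = t/2 - sin(4·π·t)/(8·π), the numerator is √(3)/(8·π) + 1/3 and the denominator is 1/2.
Taking the ratio, P = √(3)/(4·π) + 2/3.

P ≈ 0.8045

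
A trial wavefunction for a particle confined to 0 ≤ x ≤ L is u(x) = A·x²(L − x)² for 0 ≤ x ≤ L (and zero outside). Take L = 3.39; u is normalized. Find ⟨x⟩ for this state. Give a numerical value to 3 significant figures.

⟨x⟩ ≈ 1.70

⟨x⟩ = ∫ x |u|² dx over the full domain.
The ratio of the moment integral to the normalization integral gives ⟨x⟩ = L/2.
Putting L = 3.39 gives 1.695.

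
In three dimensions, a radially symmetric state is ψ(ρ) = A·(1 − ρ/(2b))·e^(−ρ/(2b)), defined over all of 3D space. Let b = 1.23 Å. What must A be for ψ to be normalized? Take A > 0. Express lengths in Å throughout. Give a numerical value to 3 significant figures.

The normalization condition is ∫|ψ|² 4πρ² dρ = 1 from 0 to ∞.
(Spherical symmetry: dV = 4πρ² dρ.)
With ∫₀^∞ ρ^4 e^(−αρ) dρ = 4!/α^5, ∫|ψ|² 4πρ² dρ = A²·(8·π·b^3).
Hence A² = 1/[8·π·b^3].
With b = 1.23: A² = 0.02138 and A = 0.1462.

A ≈ 0.146 Å^(-3/2)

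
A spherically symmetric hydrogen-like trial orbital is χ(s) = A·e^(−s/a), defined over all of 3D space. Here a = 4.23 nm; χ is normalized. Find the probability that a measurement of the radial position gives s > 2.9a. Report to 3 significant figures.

Integrate the radial probability density 4πs²|χ|² over s > 2.9a.
The full normalization integral is A²·[π·a^3] = 1, fixing A².
In terms of u = s/a (A², 4π and the length scale all cancel between numerator and denominator), P = [∫_{2.9}^{∞} u^2·e^(-2·u) du] / [∫_{0}^{∞} u^2·e^(-2·u) du].
Using ∫ u^2·e^(-2·u) du = -(2·u^2 + 2·u + 1)·e^(-2·u)/4, the numerator is 1181·e^(-29/5)/200 and the denominator is 1/4.
The region integral divided by the full integral gives P = 0.07151.

P ≈ 0.0715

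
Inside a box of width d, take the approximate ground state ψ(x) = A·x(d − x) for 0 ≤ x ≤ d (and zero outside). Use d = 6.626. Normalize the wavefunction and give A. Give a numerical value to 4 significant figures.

A ≈ 0.04847

We need A² ∫|f|² dx = 1, taking the integral from 0 to d.
The integral (without the A² prefactor) comes out to d^5/30.
Hence A² = 1/[d^5/30].
With d = 6.626: A² = 0.0023489 and A = 0.048465.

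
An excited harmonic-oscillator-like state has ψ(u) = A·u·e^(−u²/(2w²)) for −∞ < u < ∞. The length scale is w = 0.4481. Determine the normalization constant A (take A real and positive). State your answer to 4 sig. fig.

A ≈ 3.541

We need A² ∫|f|² du = 1, taking the integral from −∞ to ∞.
Differentiating ∫e^(−αu²) du = √(π/α) under α to get the higher moments, ∫|ψ|² du = A²·(√(π)·w^3/2).
Setting this equal to 1 gives A² = 1/(√(π)·w^3/2).
Substituting w = 0.4481 gives A² = 12.541, so A = 3.5413.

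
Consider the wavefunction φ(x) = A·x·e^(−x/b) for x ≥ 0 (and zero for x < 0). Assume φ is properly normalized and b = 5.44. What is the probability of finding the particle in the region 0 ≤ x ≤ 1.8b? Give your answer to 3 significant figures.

The probability is P = ∫ |φ|² dx over [0, 1.8b].
With A² fixed by ∫|φ|² = 1, i.e. A² = (b^3/4)^(−1), substitute and integrate.
Let u = x/b; then A² and the length scale cancel, so P = ∫_{0}^{1.8} u^2·e^(-2·u) du ÷ ∫_{0}^{∞} u^2·e^(-2·u) du.
An antiderivative of u^2·e^(-2·u) is -(2·u^2 + 2·u + 1)·e^(-2·u)/4; evaluating from 0 to 1.8 gives 1/4 - 277·e^(-18/5)/100, while the full integral is 1/4.
This works out to P = 0.6973.

P ≈ 0.697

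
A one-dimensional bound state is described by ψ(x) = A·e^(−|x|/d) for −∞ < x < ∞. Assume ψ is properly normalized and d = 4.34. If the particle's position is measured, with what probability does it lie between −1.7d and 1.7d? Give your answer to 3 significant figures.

P ≈ 0.967

|ψ|² is the probability density, so P = ∫_{−1.7d}^{1.7d} |ψ|² dx.
The normalization integral ∫|ψ|²dx over the whole domain equals d·A², and A² cancels in the ratio.
Both integrals are even about x = 0, so only the x ≥ 0 halves are needed (the factors of 2 cancel). Let u = x/d; then A² and the length scale cancel, so P = ∫_{0}^{1.7} e^(-2·u) du ÷ ∫_{0}^{∞} e^(-2·u) du.
Using ∫ e^(-2·u) du = -e^(-2·u)/2, the numerator is 1/2 - e^(-17/5)/2 and the denominator is 1/2.
Taking the ratio, P = 0.9666.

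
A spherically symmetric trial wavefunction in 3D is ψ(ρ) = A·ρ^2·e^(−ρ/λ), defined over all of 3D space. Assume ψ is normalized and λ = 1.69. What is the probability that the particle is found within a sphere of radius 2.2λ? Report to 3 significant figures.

With dV = 4πρ²dρ, the probability is ∫|ψ|² dV over ρ ≤ 2.2λ.
A² is fixed by ∫₀^∞ 4πρ²|ψ|² dρ = 1, i.e. A² = (45·π·λ^7/2)^(−1).
In terms of u = ρ/λ (A², 4π and the length scale all cancel between numerator and denominator), P = [∫_{0}^{2.2} u^6·e^(-2·u) du] / [∫_{0}^{∞} u^6·e^(-2·u) du].
An antiderivative of u^6·e^(-2·u) is -(4·u^6 + 12·u^5 + 30·u^4 + 60·u^3 + 90·u^2 + 90·u + 45)·e^(-2·u)/8; evaluating from 0 to 2.2 gives ≈ 0.87950, while the full integral is 45/8.
Taking the ratio yields P = 0.1564.

P ≈ 0.156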